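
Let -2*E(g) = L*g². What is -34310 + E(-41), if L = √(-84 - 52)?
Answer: -34310 - 1681*I*√34 ≈ -34310.0 - 9801.8*I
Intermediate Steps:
L = 2*I*√34 (L = √(-136) = 2*I*√34 ≈ 11.662*I)
E(g) = -I*√34*g² (E(g) = -2*I*√34*g²/2 = -I*√34*g²)
-34310 + E(-41) = -34310 - 1*I*√34*(-41)² = -34310 - 1*I*√34*1681 = -34310 - 1681*I*√34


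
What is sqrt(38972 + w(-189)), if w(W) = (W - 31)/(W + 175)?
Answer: sqrt(1910398)/7 ≈ 197.45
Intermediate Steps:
w(W) = (-31 + W)/(175 + W)
sqrt(38972 + w(-189)) = sqrt(38972 + (-31 - 189)/(175 - 189)) = sqrt(38972 - 220/(-14)) = sqrt(38972 - 1/14*(-220)) = sqrt(38972 + 110/7) = sqrt(272914/7) = sqrt(1910398)/7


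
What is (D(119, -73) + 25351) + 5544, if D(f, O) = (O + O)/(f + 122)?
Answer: 7445549/241 ≈ 30894.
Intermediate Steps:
D(f, O) = 2*O/(122 + f) (D(f, O) = (2*O)/(122 + f) = 2*O/(122 + f))
(D(119, -73) + 25351) + 5544 = (2*(-73)/(122 + 119) + 25351) + 5544 = (2*(-73)/241 + 25351) + 5544 = (2*(-73)*(1/241) + 25351) + 5544 = (-146/241 + 25351) + 5544 = 6109445/241 + 5544 = 7445549/241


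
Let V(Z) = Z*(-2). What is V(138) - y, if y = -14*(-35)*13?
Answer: -6646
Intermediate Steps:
V(Z) = -2*Z
y = 6370 (y = 490*13 = 6370)
V(138) - y = -2*138 - 1*6370 = -276 - 6370 = -6646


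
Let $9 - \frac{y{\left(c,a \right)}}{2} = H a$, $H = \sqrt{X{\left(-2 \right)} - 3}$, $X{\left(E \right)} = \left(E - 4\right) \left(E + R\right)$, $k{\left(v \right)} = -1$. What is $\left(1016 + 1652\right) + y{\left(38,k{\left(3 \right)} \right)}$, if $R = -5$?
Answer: $2686 + 2 \sqrt{39} \approx 2698.5$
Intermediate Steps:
$X{\left(E \right)} = \left(-5 + E\right) \left(-4 + E\right)$ ($X{\left(E \right)} = \left(E - 4\right) \left(E - 5\right) = \left(-4 + E\right) \left(-5 + E\right) = \left(-5 + E\right) \left(-4 + E\right)$)
$H = \sqrt{39}$ ($H = \sqrt{\left(20 + \left(-2\right)^{2} - -18\right) - 3} = \sqrt{\left(20 + 4 + 18\right) - 3} = \sqrt{42 - 3} = \sqrt{39} \approx 6.245$)
$y{\left(c,a \right)} = 18 - 2 a \sqrt{39}$ ($y{\left(c,a \right)} = 18 - 2 \sqrt{39} a = 18 - 2 a \sqrt{39}$)
$\left(1016 + 1652\right) + y{\left(38,k{\left(3 \right)} \right)} = \left(1016 + 1652\right) + \left(18 - - 2 \sqrt{39}\right) = 2668 + \left(18 + 2 \sqrt{39}\right) = 2686 + 2 \sqrt{39}$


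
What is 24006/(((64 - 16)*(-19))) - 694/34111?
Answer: -136583599/5184872 ≈ -26.343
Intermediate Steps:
24006/(((64 - 16)*(-19))) - 694/34111 = 24006/((48*(-19))) - 694*1/34111 = 24006/(-912) - 694/34111 = 24006*(-1/912) - 694/34111 = -4001/152 - 694/34111 = -136583599/5184872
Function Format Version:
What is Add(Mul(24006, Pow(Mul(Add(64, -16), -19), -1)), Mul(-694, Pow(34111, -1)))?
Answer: Rational(-136583599, 5184872) ≈ -26.343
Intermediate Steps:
Add(Mul(24006, Pow(Mul(Add(64, -16), -19), -1)), Mul(-694, Pow(34111, -1))) = Add(Mul(24006, Pow(Mul(48, -19), -1)), Mul(-694, Rational(1, 34111))) = Add(Mul(24006, Pow(-912, -1)), Rational(-694, 34111)) = Add(Mul(24006, Rational(-1, 912)), Rational(-694, 34111)) = Add(Rational(-4001, 152), Rational(-694, 34111)) = Rational(-136583599, 5184872)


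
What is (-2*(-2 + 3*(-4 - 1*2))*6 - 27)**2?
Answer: 45369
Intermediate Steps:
(-2*(-2 + 3*(-4 - 1*2))*6 - 27)**2 = (-2*(-2 + 3*(-4 - 2))*6 - 27)**2 = (-2*(-2 + 3*(-6))*6 - 27)**2 = (-2*(-2 - 18)*6 - 27)**2 = (-2*(-20)*6 - 27)**2 = (40*6 - 27)**2 = (240 - 27)**2 = 213**2 = 45369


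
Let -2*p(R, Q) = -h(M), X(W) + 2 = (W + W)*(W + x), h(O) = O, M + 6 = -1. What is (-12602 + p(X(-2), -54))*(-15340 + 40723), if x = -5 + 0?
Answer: -639930813/2 ≈ -3.1997e+8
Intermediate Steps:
M = -7 (M = -6 - 1 = -7)
x = -5
X(W) = -2 + 2*W*(-5 + W) (X(W) = -2 + (W + W)*(W - 5) = -2 + (2*W)*(-5 + W) = -2 + 2*W*(-5 + W))
p(R, Q) = -7/2 (p(R, Q) = -(-1)*(-7)/2 = -½*7 = -7/2)
(-12602 + p(X(-2), -54))*(-15340 + 40723) = (-12602 - 7/2)*(-15340 + 40723) = -25211/2*25383 = -639930813/2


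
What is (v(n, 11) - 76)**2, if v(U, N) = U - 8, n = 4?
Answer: 6400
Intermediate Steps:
v(U, N) = -8 + U
(v(n, 11) - 76)**2 = ((-8 + 4) - 76)**2 = (-4 - 76)**2 = (-80)**2 = 6400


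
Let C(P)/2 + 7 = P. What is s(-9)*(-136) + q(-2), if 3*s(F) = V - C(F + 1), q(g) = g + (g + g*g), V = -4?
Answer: -3536/3 ≈ -1178.7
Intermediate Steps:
C(P) = -14 + 2*P
q(g) = g² + 2*g (q(g) = g + (g + g²) = g² + 2*g)
s(F) = 8/3 - 2*F/3 (s(F) = (-4 - (-14 + 2*(F + 1)))/3 = (-4 - (-14 + 2*(1 + F)))/3 = (-4 - (-14 + (2 + 2*F)))/3 = (-4 - (-12 + 2*F))/3 = (-4 + (12 - 2*F))/3 = (8 - 2*F)/3 = 8/3 - 2*F/3)
s(-9)*(-136) + q(-2) = (8/3 - ⅔*(-9))*(-136) - 2*(2 - 2) = (8/3 + 6)*(-136) - 2*0 = (26/3)*(-136) + 0 = -3536/3 + 0 = -3536/3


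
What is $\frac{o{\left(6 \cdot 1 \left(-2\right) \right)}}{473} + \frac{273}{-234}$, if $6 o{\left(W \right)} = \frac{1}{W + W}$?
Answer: $- \frac{79465}{68112} \approx -1.1667$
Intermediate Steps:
$o{\left(W \right)} = \frac{1}{12 W}$ ($o{\left(W \right)} = \frac{1}{6 \left(W + W\right)} = \frac{1}{6 \cdot 2 W} = \frac{\frac{1}{2} \frac{1}{W}}{6} = \frac{1}{12 W}$)
$\frac{o{\left(6 \cdot 1 \left(-2\right) \right)}}{473} + \frac{273}{-234} = \frac{\frac{1}{12} \frac{1}{6 \cdot 1 \left(-2\right)}}{473} + \frac{273}{-234} = \frac{1}{12 \cdot 6 \left(-2\right)} \frac{1}{473} + 273 \left(- \frac{1}{234}\right) = \frac{1}{12 \left(-12\right)} \frac{1}{473} - \frac{7}{6} = \frac{1}{12} \left(- \frac{1}{12}\right) \frac{1}{473} - \frac{7}{6} = \left(- \frac{1}{144}\right) \frac{1}{473} - \frac{7}{6} = - \frac{1}{68112} - \frac{7}{6} = - \frac{79465}{68112}$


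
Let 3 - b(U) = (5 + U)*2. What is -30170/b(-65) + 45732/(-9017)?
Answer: -277667926/1109091 ≈ -250.36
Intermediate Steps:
b(U) = -7 - 2*U (b(U) = 3 - (5 + U)*2 = 3 - (10 + 2*U) = 3 + (-10 - 2*U) = -7 - 2*U)
-30170/b(-65) + 45732/(-9017) = -30170/(-7 - 2*(-65)) + 45732/(-9017) = -30170/(-7 + 130) + 45732*(-1/9017) = -30170/123 - 45732/9017 = -277667926/1109091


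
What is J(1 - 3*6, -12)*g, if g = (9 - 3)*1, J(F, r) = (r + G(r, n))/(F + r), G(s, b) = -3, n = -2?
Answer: 90/29 ≈ 3.1034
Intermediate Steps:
J(F, r) = (-3 + r)/(F + r) (J(F, r) = (r - 3)/(F + r) = (-3 + r)/(F + r))
g = 6 (g = 6*1 = 6)
J(1 - 3*6, -12)*g = ((-3 - 12)/((1 - 3*6) - 12))*6 = (-15/((1 - 18) - 12))*6 = (-15/(-17 - 12))*6 = (-15/(-29))*6 = -1/29*(-15)*6 = (15/29)*6 = 90/29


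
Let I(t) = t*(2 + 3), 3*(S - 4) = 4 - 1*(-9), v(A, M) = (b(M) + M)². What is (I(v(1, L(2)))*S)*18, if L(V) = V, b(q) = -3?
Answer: 750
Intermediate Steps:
v(A, M) = (-3 + M)²
S = 25/3 (S = 4 + (4 - 1*(-9))/3 = 4 + (4 + 9)/3 = 4 + (⅓)*13 = 4 + 13/3 = 25/3 ≈ 8.3333)
I(t) = 5*t (I(t) = t*5 = 5*t)
(I(v(1, L(2)))*S)*18 = ((5*(-3 + 2)²)*(25/3))*18 = ((5*(-1)²)*(25/3))*18 = ((5*1)*(25/3))*18 = (5*(25/3))*18 = (125/3)*18 = 750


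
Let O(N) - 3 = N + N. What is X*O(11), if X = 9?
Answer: 225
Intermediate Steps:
O(N) = 3 + 2*N (O(N) = 3 + (N + N) = 3 + 2*N)
X*O(11) = 9*(3 + 2*11) = 9*(3 + 22) = 9*25 = 225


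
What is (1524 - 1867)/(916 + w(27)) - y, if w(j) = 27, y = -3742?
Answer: 3528363/943 ≈ 3741.6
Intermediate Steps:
(1524 - 1867)/(916 + w(27)) - y = (1524 - 1867)/(916 + 27) - 1*(-3742) = -343/943 + 3742 = 3528363/943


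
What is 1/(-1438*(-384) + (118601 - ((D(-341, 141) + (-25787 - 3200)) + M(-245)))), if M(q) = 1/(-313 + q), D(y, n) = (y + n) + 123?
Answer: 558/390520207 ≈ 1.4289e-6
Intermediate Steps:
D(y, n) = 123 + n + y (D(y, n) = (n + y) + 123 = 123 + n + y)
1/(-1438*(-384) + (118601 - ((D(-341, 141) + (-25787 - 3200)) + M(-245)))) = 1/(-1438*(-384) + (118601 - (((123 + 141 - 341) + (-25787 - 3200)) + 1/(-313 - 245)))) = 1/(552192 + (118601 - ((-77 - 28987) + 1/(-558)))) = 1/(552192 + (118601 - (-29064 - 1/558))) = 1/(552192 + (118601 - 1*(-16217713/558))) = 1/(552192 + (118601 + 16217713/558)) = 1/(552192 + 82397071/558) = 1/(390520207/558) = 558/390520207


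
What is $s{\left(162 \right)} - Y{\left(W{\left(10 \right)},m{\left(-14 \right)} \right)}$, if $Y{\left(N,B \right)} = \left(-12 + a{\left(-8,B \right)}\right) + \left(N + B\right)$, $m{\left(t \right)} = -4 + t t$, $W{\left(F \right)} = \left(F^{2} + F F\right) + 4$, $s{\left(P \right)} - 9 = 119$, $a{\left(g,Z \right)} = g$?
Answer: $-248$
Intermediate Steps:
$s{\left(P \right)} = 128$ ($s{\left(P \right)} = 9 + 119 = 128$)
$W{\left(F \right)} = 4 + 2 F^{2}$ ($W{\left(F \right)} = \left(F^{2} + F^{2}\right) + 4 = 2 F^{2} + 4 = 4 + 2 F^{2}$)
$m{\left(t \right)} = -4 + t^{2}$
$Y{\left(N,B \right)} = -20 + B + N$ ($Y{\left(N,B \right)} = \left(-12 - 8\right) + \left(N + B\right) = -20 + \left(B + N\right) = -20 + B + N$)
$s{\left(162 \right)} - Y{\left(W{\left(10 \right)},m{\left(-14 \right)} \right)} = 128 - \left(-20 - \left(4 - \left(-14\right)^{2}\right) + \left(4 + 2 \cdot 10^{2}\right)\right) = 128 - \left(-20 + \left(-4 + 196\right) + \left(4 + 2 \cdot 100\right)\right) = 128 - \left(-20 + 192 + \left(4 + 200\right)\right) = 128 - \left(-20 + 192 + 204\right) = 128 - 376 = -248$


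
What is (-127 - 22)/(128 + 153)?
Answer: -149/281 ≈ -0.53025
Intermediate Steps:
(-127 - 22)/(128 + 153) = -149/281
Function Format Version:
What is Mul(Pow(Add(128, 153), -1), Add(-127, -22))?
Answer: Rational(-149, 281) ≈ -0.53025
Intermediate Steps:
Mul(Pow(Add(128, 153), -1), Add(-127, -22)) = Mul(Pow(281, -1), -149) = Mul(Rational(1, 281), -149) = Rational(-149, 281)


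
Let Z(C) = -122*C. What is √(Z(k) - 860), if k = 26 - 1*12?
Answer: 2*I*√642 ≈ 50.675*I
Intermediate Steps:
k = 14 (k = 26 - 12 = 14)
√(Z(k) - 860) = √(-122*14 - 860) = √(-1708 - 860) = √(-2568) = 2*I*√642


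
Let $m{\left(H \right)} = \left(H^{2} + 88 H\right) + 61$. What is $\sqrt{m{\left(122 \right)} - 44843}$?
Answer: $i \sqrt{19162} \approx 138.43 i$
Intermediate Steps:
$m{\left(H \right)} = 61 + H^{2} + 88 H$
$\sqrt{m{\left(122 \right)} - 44843} = \sqrt{\left(61 + 122^{2} + 88 \cdot 122\right) - 44843} = \sqrt{\left(61 + 14884 + 10736\right) - 44843} = \sqrt{25681 - 44843} = \sqrt{-19162} = i \sqrt{19162}$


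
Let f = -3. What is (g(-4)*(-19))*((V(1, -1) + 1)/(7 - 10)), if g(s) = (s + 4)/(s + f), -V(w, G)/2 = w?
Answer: 0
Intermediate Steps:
V(w, G) = -2*w
g(s) = (4 + s)/(-3 + s) (g(s) = (s + 4)/(s - 3) = (4 + s)/(-3 + s))
(g(-4)*(-19))*((V(1, -1) + 1)/(7 - 10)) = (((4 - 4)/(-3 - 4))*(-19))*((-2*1 + 1)/(7 - 10)) = ((0/(-7))*(-19))*((-2 + 1)/(-3)) = (-1/7*0*(-19))*(-1*(-1/3)) = (0*(-19))*(1/3) = 0*(1/3) = 0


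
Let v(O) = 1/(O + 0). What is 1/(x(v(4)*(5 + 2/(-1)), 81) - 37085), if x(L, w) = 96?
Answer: -1/36989 ≈ -2.7035e-5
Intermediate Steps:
v(O) = 1/O
1/(x(v(4)*(5 + 2/(-1)), 81) - 37085) = 1/(96 - 37085) = 1/(-36989) = -1/36989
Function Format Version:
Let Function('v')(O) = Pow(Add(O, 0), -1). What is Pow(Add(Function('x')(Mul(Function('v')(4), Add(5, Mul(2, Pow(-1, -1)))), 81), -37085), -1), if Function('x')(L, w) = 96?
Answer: Rational(-1, 36989) ≈ -2.7035e-5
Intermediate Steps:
Function('v')(O) = Pow(O, -1)
Pow(Add(Function('x')(Mul(Function('v')(4), Add(5, Mul(2, Pow(-1, -1)))), 81), -37085), -1) = Pow(Add(96, -37085), -1) = Pow(-36989, -1) = Rational(-1, 36989)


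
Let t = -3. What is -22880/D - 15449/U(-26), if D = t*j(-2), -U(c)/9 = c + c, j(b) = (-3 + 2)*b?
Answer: 1769191/468 ≈ 3780.3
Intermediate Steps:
j(b) = -b
U(c) = -18*c (U(c) = -9*(c + c) = -18*c)
D = -6 (D = -(-3)*(-2) = -3*2 = -6)
-22880/D - 15449/U(-26) = -22880/(-6) - 15449/((-18*(-26))) = -22880*(-⅙) - 15449/468 = 11440/3 - 15449*1/468 = 11440/3 - 15449/468 = 1769191/468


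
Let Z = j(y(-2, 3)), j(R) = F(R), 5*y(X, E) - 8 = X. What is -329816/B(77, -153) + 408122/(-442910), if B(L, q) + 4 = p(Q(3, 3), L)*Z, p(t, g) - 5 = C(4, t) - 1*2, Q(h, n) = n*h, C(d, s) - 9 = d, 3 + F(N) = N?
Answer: 7022375873/698435 ≈ 10054.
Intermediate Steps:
F(N) = -3 + N
y(X, E) = 8/5 + X/5
C(d, s) = 9 + d
j(R) = -3 + R
Q(h, n) = h*n
p(t, g) = 16 (p(t, g) = 5 + ((9 + 4) - 1*2) = 5 + (13 - 2) = 5 + 11 = 16)
Z = -9/5 (Z = -3 + (8/5 + (⅕)*(-2)) = -3 + (8/5 - ⅖) = -3 + 6/5 = -9/5 ≈ -1.8000)
B(L, q) = -164/5 (B(L, q) = -4 + 16*(-9/5) = -4 - 144/5 = -164/5)
-329816/B(77, -153) + 408122/(-442910) = -329816/(-164/5) + 408122/(-442910) = -329816*(-5/164) + 408122*(-1/442910) = 412270/41 - 15697/17035 = 7022375873/698435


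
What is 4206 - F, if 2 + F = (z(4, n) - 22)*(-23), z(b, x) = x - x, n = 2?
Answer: 3702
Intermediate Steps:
z(b, x) = 0
F = 504 (F = -2 + (0 - 22)*(-23) = -2 - 22*(-23) = -2 + 506 = 504)
4206 - F = 4206 - 1*504 = 4206 - 504 = 3702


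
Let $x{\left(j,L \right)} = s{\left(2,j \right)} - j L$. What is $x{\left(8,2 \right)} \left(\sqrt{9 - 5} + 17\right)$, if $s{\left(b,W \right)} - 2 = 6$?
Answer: $-152$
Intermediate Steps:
$s{\left(b,W \right)} = 8$ ($s{\left(b,W \right)} = 2 + 6 = 8$)
$x{\left(j,L \right)} = 8 - L j$ ($x{\left(j,L \right)} = 8 - j L = 8 - L j$)
$x{\left(8,2 \right)} \left(\sqrt{9 - 5} + 17\right) = \left(8 - 2 \cdot 8\right) \left(\sqrt{9 - 5} + 17\right) = \left(8 - 16\right) \left(\sqrt{4} + 17\right) = - 8 \left(2 + 17\right) = \left(-8\right) 19 = -152$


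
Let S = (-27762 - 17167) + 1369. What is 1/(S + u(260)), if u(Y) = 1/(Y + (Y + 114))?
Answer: -634/27617039 ≈ -2.2957e-5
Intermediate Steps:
S = -43560 (S = -44929 + 1369 = -43560)
u(Y) = 1/(114 + 2*Y) (u(Y) = 1/(Y + (114 + Y)) = 1/(114 + 2*Y))
1/(S + u(260)) = 1/(-43560 + 1/(2*(57 + 260))) = 1/(-43560 + (1/2)/317) = 1/(-43560 + (1/2)*(1/317)) = 1/(-43560 + 1/634) = 1/(-27617039/634) = -634/27617039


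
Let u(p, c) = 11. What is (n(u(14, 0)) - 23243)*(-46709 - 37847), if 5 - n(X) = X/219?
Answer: 430316729948/219 ≈ 1.9649e+9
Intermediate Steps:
n(X) = 5 - X/219
(n(u(14, 0)) - 23243)*(-46709 - 37847) = ((5 - 1/219*11) - 23243)*(-46709 - 37847) = ((5 - 11/219) - 23243)*(-84556) = (1084/219 - 23243)*(-84556) = -5089133/219*(-84556) = 430316729948/219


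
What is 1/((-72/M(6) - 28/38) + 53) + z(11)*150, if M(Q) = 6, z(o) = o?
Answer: 1262269/765 ≈ 1650.0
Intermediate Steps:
1/((-72/M(6) - 28/38) + 53) + z(11)*150 = 1/((-72/6 - 28/38) + 53) + 11*150 = 1/((-72*⅙ - 28*1/38) + 53) + 1650 = 1/((-12 - 14/19) + 53) + 1650 = 1/(-242/19 + 53) + 1650 = 1/(765/19) + 1650 = 19/765 + 1650 = 1262269/765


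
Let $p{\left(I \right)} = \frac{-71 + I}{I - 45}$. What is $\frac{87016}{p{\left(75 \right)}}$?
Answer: $652620$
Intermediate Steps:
$p{\left(I \right)} = \frac{-71 + I}{-45 + I}$
$\frac{87016}{p{\left(75 \right)}} = \frac{87016}{\frac{1}{-45 + 75} \left(-71 + 75\right)} = \frac{87016}{\frac{1}{30} \cdot 4} = \frac{87016}{\frac{2}{15}} = 87016 \cdot \frac{15}{2} = 652620$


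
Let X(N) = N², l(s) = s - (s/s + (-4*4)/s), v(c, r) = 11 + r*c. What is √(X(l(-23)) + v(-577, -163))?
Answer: √50081422/23 ≈ 307.69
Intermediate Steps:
v(c, r) = 11 + c*r
l(s) = -1 + s + 16/s (l(s) = s - (1 - 16/s) = s + (-1 + 16/s) = -1 + s + 16/s)
√(X(l(-23)) + v(-577, -163)) = √((-1 - 23 + 16/(-23))² + (11 - 577*(-163))) = √((-1 - 23 + 16*(-1/23))² + (11 + 94051)) = √((-1 - 23 - 16/23)² + 94062) = √((-568/23)² + 94062) = √(322624/529 + 94062) = √(50081422/529) = √50081422/23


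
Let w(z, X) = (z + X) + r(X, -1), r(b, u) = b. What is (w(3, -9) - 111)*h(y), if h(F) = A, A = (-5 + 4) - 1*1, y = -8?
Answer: 252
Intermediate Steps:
A = -2 (A = -1 - 1 = -2)
h(F) = -2
w(z, X) = z + 2*X (w(z, X) = (z + X) + X = (X + z) + X = z + 2*X)
(w(3, -9) - 111)*h(y) = ((3 + 2*(-9)) - 111)*(-2) = ((3 - 18) - 111)*(-2) = (-15 - 111)*(-2) = -126*(-2) = 252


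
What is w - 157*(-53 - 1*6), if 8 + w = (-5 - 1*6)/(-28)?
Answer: 259151/28 ≈ 9255.4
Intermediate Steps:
w = -213/28 (w = -8 + (-5 - 1*6)/(-28) = -8 + (-5 - 6)*(-1/28) = -8 - 11*(-1/28) = -8 + 11/28 = -213/28 ≈ -7.6071)
w - 157*(-53 - 1*6) = -213/28 - 157*(-53 - 1*6) = -213/28 - 157*(-53 - 6) = -213/28 - 157*(-59) = -213/28 + 9263 = 259151/28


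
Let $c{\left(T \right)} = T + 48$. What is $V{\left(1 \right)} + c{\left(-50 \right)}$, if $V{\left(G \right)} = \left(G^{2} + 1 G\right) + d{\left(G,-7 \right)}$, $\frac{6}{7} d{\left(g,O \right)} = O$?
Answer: $- \frac{49}{6} \approx -8.1667$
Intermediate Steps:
$c{\left(T \right)} = 48 + T$
$d{\left(g,O \right)} = \frac{7 O}{6}$
$V{\left(G \right)} = - \frac{49}{6} + G + G^{2}$ ($V{\left(G \right)} = \left(G^{2} + 1 G\right) + \frac{7}{6} \left(-7\right) = \left(G^{2} + G\right) - \frac{49}{6} = \left(G + G^{2}\right) - \frac{49}{6} = - \frac{49}{6} + G + G^{2}$)
$V{\left(1 \right)} + c{\left(-50 \right)} = \left(- \frac{49}{6} + 1 + 1^{2}\right) + \left(48 - 50\right) = \left(- \frac{49}{6} + 1 + 1\right) - 2 = - \frac{37}{6} - 2 = - \frac{49}{6}$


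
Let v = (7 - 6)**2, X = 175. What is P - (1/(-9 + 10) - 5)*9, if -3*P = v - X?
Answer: 94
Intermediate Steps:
v = 1 (v = 1**2 = 1)
P = 58 (P = -(1 - 1*175)/3 = -(1 - 175)/3 = -1/3*(-174) = 58)
P - (1/(-9 + 10) - 5)*9 = 58 - (1/(-9 + 10) - 5)*9 = 58 - (1/1 - 5)*9 = 58 - (1 - 5)*9 = 58 - (-4)*9 = 58 - 1*(-36) = 58 + 36 = 94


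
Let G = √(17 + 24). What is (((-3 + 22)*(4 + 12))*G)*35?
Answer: 10640*√41 ≈ 68129.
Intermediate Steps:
G = √41 ≈ 6.4031
(((-3 + 22)*(4 + 12))*G)*35 = (((-3 + 22)*(4 + 12))*√41)*35 = ((19*16)*√41)*35 = (304*√41)*35 = 10640*√41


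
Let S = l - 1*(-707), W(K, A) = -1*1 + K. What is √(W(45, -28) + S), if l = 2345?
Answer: 6*√86 ≈ 55.642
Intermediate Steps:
W(K, A) = -1 + K
S = 3052 (S = 2345 - 1*(-707) = 2345 + 707 = 3052)
√(W(45, -28) + S) = √((-1 + 45) + 3052) = √(44 + 3052) = √3096 = 6*√86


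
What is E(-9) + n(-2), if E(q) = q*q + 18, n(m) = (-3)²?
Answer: 108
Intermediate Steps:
n(m) = 9
E(q) = 18 + q² (E(q) = q² + 18 = 18 + q²)
E(-9) + n(-2) = (18 + (-9)²) + 9 = (18 + 81) + 9 = 99 + 9 = 108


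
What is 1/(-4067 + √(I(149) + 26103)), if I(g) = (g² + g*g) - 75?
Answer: -4067/16470059 - √70430/16470059 ≈ -0.00026305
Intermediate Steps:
I(g) = -75 + 2*g² (I(g) = (g² + g²) - 75 = 2*g² - 75 = -75 + 2*g²)
1/(-4067 + √(I(149) + 26103)) = 1/(-4067 + √((-75 + 2*149²) + 26103)) = 1/(-4067 + √((-75 + 2*22201) + 26103)) = 1/(-4067 + √((-75 + 44402) + 26103)) = 1/(-4067 + √(44327 + 26103)) = 1/(-4067 + √70430)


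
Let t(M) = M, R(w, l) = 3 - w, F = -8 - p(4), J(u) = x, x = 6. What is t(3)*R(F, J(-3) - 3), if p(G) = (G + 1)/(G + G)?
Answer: 279/8 ≈ 34.875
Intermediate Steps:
J(u) = 6
p(G) = (1 + G)/(2*G) (p(G) = (1 + G)/((2*G)) = (1 + G)*(1/(2*G)) = (1 + G)/(2*G))
F = -69/8 (F = -8 - (1 + 4)/(2*4) = -8 - 5/(2*4) = -8 - 1*5/8 = -8 - 5/8 = -69/8 ≈ -8.6250)
t(3)*R(F, J(-3) - 3) = 3*(3 - 1*(-69/8)) = 3*(3 + 69/8) = 3*(93/8) = 279/8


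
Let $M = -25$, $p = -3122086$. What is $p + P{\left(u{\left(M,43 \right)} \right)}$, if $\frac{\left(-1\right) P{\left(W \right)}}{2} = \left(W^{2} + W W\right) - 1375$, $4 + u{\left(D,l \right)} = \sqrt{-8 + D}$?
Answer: $-3119268 + 32 i \sqrt{33} \approx -3.1193 \cdot 10^{6} + 183.83 i$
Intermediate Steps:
$u{\left(D,l \right)} = -4 + \sqrt{-8 + D}$
$P{\left(W \right)} = 2750 - 4 W^{2}$ ($P{\left(W \right)} = - 2 \left(\left(W^{2} + W W\right) - 1375\right) = - 2 \left(\left(W^{2} + W^{2}\right) - 1375\right) = - 2 \left(2 W^{2} - 1375\right) = - 2 \left(-1375 + 2 W^{2}\right) = 2750 - 4 W^{2}$)
$p + P{\left(u{\left(M,43 \right)} \right)} = -3122086 + \left(2750 - 4 \left(-4 + \sqrt{-8 - 25}\right)^{2}\right) = -3122086 + \left(2750 - 4 \left(-4 + \sqrt{-33}\right)^{2}\right) = -3122086 + \left(2750 - 4 \left(-4 + i \sqrt{33}\right)^{2}\right) = -3119336 - 4 \left(-4 + i \sqrt{33}\right)^{2}$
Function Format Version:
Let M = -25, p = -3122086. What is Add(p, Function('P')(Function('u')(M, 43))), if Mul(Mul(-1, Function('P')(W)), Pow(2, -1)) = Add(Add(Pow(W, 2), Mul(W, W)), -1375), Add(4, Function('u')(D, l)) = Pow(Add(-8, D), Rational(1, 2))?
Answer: Add(-3119268, Mul(32, I, Pow(33, Rational(1, 2)))) ≈ Add(-3.1193e+6, Mul(183.83, I))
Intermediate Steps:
Function('u')(D, l) = Add(-4, Pow(Add(-8, D), Rational(1, 2)))
Function('P')(W) = Add(2750, Mul(-4, Pow(W, 2))) (Function('P')(W) = Mul(-2, Add(Add(Pow(W, 2), Mul(W, W)), -1375)) = Mul(-2, Add(Add(Pow(W, 2), Pow(W, 2)), -1375)) = Mul(-2, Add(Mul(2, Pow(W, 2)), -1375)) = Mul(-2, Add(-1375, Mul(2, Pow(W, 2)))) = Add(2750, Mul(-4, Pow(W, 2))))
Add(p, Function('P')(Function('u')(M, 43))) = Add(-3122086, Add(2750, Mul(-4, Pow(Add(-4, Pow(Add(-8, -25), Rational(1, 2))), 2)))) = Add(-3122086, Add(2750, Mul(-4, Pow(Add(-4, Pow(-33, Rational(1, 2))), 2)))) = Add(-3122086, Add(2750, Mul(-4, Pow(Add(-4, Mul(I, Pow(33, Rational(1, 2)))), 2)))) = Add(-3119336, Mul(-4, Pow(Add(-4, Mul(I, Pow(33, Rational(1, 2)))), 2)))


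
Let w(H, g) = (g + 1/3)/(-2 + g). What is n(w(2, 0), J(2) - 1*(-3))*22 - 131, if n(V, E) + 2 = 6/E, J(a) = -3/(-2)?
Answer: -437/3 ≈ -145.67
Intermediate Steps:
w(H, g) = (⅓ + g)/(-2 + g) (w(H, g) = (g + ⅓)/(-2 + g) = (⅓ + g)/(-2 + g))
J(a) = 3/2 (J(a) = -3*(-½) = 3/2)
n(V, E) = -2 + 6/E
n(w(2, 0), J(2) - 1*(-3))*22 - 131 = (-2 + 6/(3/2 - 1*(-3)))*22 - 131 = (-2 + 6/(3/2 + 3))*22 - 131 = (-2 + 6/(9/2))*22 - 131 = (-2 + 6*(2/9))*22 - 131 = (-2 + 4/3)*22 - 131 = -⅔*22 - 131 = -44/3 - 131 = -437/3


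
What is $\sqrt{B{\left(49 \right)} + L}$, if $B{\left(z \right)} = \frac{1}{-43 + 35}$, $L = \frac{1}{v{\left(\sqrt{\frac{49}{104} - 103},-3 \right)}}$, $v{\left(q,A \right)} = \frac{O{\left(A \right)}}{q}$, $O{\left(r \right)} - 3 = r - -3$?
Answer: $\frac{\sqrt{-3042 + 156 i \sqrt{277238}}}{156} \approx 1.2753 + 1.3234 i$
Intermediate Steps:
$O{\left(r \right)} = 6 + r$ ($O{\left(r \right)} = 3 + \left(r - -3\right) = 3 + \left(r + 3\right) = 3 + \left(3 + r\right) = 6 + r$)
$v{\left(q,A \right)} = \frac{6 + A}{q}$
$L = \frac{i \sqrt{277238}}{156}$ ($L = \frac{1}{\frac{1}{\sqrt{\frac{49}{104} - 103}} \left(6 - 3\right)} = \frac{1}{\frac{1}{\sqrt{49 \cdot \frac{1}{104} - 103}} \cdot 3} = \frac{1}{\frac{1}{\sqrt{\frac{49}{104} - 103}} \cdot 3} = \frac{1}{\frac{1}{\sqrt{- \frac{10663}{104}}} \cdot 3} = \frac{1}{\frac{1}{\frac{1}{52} i \sqrt{277238}} \cdot 3} = \frac{1}{- \frac{2 i \sqrt{277238}}{10663} \cdot 3} = \frac{1}{\left(- \frac{6}{10663}\right) i \sqrt{277238}} = \frac{i \sqrt{277238}}{156} \approx 3.3752 i$)
$B{\left(z \right)} = - \frac{1}{8}$ ($B{\left(z \right)} = \frac{1}{-8} = - \frac{1}{8}$)
$\sqrt{B{\left(49 \right)} + L} = \sqrt{- \frac{1}{8} + \frac{i \sqrt{277238}}{156}}$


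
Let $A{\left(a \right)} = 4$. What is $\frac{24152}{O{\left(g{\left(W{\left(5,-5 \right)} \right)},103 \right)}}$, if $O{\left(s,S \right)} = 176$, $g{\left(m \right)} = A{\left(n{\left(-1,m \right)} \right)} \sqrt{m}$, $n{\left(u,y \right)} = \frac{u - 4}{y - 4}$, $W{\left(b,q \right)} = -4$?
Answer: $\frac{3019}{22} \approx 137.23$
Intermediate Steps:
$n{\left(u,y \right)} = \frac{-4 + u}{-4 + y}$
$g{\left(m \right)} = 4 \sqrt{m}$
$\frac{24152}{O{\left(g{\left(W{\left(5,-5 \right)} \right)},103 \right)}} = \frac{24152}{176} = 24152 \cdot \frac{1}{176} = \frac{3019}{22}$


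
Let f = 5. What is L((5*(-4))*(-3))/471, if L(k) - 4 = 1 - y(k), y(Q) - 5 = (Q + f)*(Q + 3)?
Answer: -1365/157 ≈ -8.6943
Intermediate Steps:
y(Q) = 5 + (3 + Q)*(5 + Q) (y(Q) = 5 + (Q + 5)*(Q + 3) = 5 + (5 + Q)*(3 + Q) = 5 + (3 + Q)*(5 + Q))
L(k) = -15 - k**2 - 8*k (L(k) = 4 + (1 - (20 + k**2 + 8*k)) = 4 + (1 + (-20 - k**2 - 8*k)) = 4 + (-19 - k**2 - 8*k) = -15 - k**2 - 8*k)
L((5*(-4))*(-3))/471 = (-15 - ((5*(-4))*(-3))**2 - 8*5*(-4)*(-3))/471 = (-15 - (-20*(-3))**2 - (-160)*(-3))*(1/471) = (-15 - 1*60**2 - 8*60)*(1/471) = (-15 - 1*3600 - 480)*(1/471) = (-15 - 3600 - 480)*(1/471) = -4095*1/471 = -1365/157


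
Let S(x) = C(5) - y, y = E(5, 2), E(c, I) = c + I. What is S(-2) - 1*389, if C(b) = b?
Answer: -391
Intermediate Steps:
E(c, I) = I + c
y = 7 (y = 2 + 5 = 7)
S(x) = -2 (S(x) = 5 - 1*7 = 5 - 7 = -2)
S(-2) - 1*389 = -2 - 1*389 = -2 - 389 = -391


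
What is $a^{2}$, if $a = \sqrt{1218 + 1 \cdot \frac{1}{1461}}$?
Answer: $\frac{1779499}{1461} \approx 1218.0$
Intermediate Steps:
$a = \frac{\sqrt{2599848039}}{1461}$ ($a = \sqrt{1218 + 1 \cdot \frac{1}{1461}} = \sqrt{1218 + \frac{1}{1461}} = \sqrt{\frac{1779499}{1461}} = \frac{\sqrt{2599848039}}{1461} \approx 34.9$)
$a^{2} = \left(\frac{\sqrt{2599848039}}{1461}\right)^{2} = \frac{1779499}{1461}$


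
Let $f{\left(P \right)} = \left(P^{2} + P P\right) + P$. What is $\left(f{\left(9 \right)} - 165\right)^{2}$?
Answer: $36$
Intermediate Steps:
$f{\left(P \right)} = P + 2 P^{2}$ ($f{\left(P \right)} = \left(P^{2} + P^{2}\right) + P = 2 P^{2} + P = P + 2 P^{2}$)
$\left(f{\left(9 \right)} - 165\right)^{2} = \left(9 \left(1 + 2 \cdot 9\right) - 165\right)^{2} = \left(9 \left(1 + 18\right) - 165\right)^{2} = \left(9 \cdot 19 - 165\right)^{2} = \left(171 - 165\right)^{2} = 6^{2} = 36$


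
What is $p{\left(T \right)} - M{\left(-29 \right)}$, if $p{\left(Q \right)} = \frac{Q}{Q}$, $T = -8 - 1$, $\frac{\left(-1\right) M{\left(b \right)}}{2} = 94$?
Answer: $189$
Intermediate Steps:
$M{\left(b \right)} = -188$ ($M{\left(b \right)} = \left(-2\right) 94 = -188$)
$T = -9$ ($T = -8 - 1 = -9$)
$p{\left(Q \right)} = 1$
$p{\left(T \right)} - M{\left(-29 \right)} = 1 - -188 = 1 + 188 = 189$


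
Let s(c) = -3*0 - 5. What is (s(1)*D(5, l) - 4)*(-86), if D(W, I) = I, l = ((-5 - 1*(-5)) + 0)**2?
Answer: 344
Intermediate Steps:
l = 0 (l = ((-5 + 5) + 0)**2 = (0 + 0)**2 = 0**2 = 0)
s(c) = -5 (s(c) = 0 - 5 = -5)
(s(1)*D(5, l) - 4)*(-86) = (-5*0 - 4)*(-86) = (0 - 4)*(-86) = -4*(-86) = 344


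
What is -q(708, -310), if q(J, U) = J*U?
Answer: 219480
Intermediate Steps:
-q(708, -310) = -708*(-310) = -1*(-219480) = 219480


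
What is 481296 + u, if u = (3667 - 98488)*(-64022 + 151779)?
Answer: -8320725201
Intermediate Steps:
u = -8321206497 (u = -94821*87757 = -8321206497)
481296 + u = 481296 - 8321206497 = -8320725201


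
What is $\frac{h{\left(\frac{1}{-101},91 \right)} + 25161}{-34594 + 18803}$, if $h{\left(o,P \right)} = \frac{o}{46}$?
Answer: $- \frac{116898005}{73364986} \approx -1.5934$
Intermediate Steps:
$h{\left(o,P \right)} = \frac{o}{46}$ ($h{\left(o,P \right)} = o \frac{1}{46} = \frac{o}{46}$)
$\frac{h{\left(\frac{1}{-101},91 \right)} + 25161}{-34594 + 18803} = \frac{\frac{1}{46 \left(-101\right)} + 25161}{-34594 + 18803} = \frac{\frac{1}{46} \left(- \frac{1}{101}\right) + 25161}{-15791} = \left(- \frac{1}{4646} + 25161\right) \left(- \frac{1}{15791}\right) = \frac{116898005}{4646} \left(- \frac{1}{15791}\right) = - \frac{116898005}{73364986}$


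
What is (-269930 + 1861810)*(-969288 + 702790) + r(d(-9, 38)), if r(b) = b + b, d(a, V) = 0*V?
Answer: -424232836240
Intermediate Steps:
d(a, V) = 0
r(b) = 2*b
(-269930 + 1861810)*(-969288 + 702790) + r(d(-9, 38)) = (-269930 + 1861810)*(-969288 + 702790) + 2*0 = 1591880*(-266498) + 0 = -424232836240 + 0 = -424232836240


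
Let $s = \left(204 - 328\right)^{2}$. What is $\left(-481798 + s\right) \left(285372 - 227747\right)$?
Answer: $-26877567750$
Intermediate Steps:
$s = 15376$ ($s = \left(-124\right)^{2} = 15376$)
$\left(-481798 + s\right) \left(285372 - 227747\right) = \left(-481798 + 15376\right) \left(285372 - 227747\right) = \left(-466422\right) 57625 = -26877567750$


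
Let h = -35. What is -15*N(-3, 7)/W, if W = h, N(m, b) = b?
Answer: 3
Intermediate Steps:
W = -35
-15*N(-3, 7)/W = -105/(-35) = -105*(-1)/35 = -15*(-⅕) = 3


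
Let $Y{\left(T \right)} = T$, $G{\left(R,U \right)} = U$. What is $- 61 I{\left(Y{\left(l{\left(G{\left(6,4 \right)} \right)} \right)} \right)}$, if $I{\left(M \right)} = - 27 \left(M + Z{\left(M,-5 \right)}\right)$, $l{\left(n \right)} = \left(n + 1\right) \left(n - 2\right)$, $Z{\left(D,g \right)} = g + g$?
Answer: $0$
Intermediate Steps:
$Z{\left(D,g \right)} = 2 g$
$l{\left(n \right)} = \left(1 + n\right) \left(-2 + n\right)$
$I{\left(M \right)} = 270 - 27 M$ ($I{\left(M \right)} = - 27 \left(M + 2 \left(-5\right)\right) = - 27 \left(M - 10\right) = - 27 \left(-10 + M\right) = 270 - 27 M$)
$- 61 I{\left(Y{\left(l{\left(G{\left(6,4 \right)} \right)} \right)} \right)} = - 61 \left(270 - 27 \left(-2 + 4^{2} - 4\right)\right) = - 61 \left(270 - 27 \left(-2 + 16 - 4\right)\right) = - 61 \left(270 - 270\right) = \left(-61\right) 0 = 0$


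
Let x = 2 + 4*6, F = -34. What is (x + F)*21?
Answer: -168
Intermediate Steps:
x = 26 (x = 2 + 24 = 26)
(x + F)*21 = (26 - 34)*21 = -8*21 = -168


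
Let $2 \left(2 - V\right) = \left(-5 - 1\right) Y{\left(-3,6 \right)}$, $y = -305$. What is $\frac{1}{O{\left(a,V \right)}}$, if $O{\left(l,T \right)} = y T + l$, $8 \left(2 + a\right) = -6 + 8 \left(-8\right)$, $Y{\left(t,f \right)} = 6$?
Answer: $- \frac{4}{24443} \approx -0.00016365$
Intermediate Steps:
$a = - \frac{43}{4}$ ($a = -2 + \frac{-6 + 8 \left(-8\right)}{8} = -2 + \frac{-6 - 64}{8} = -2 + \frac{1}{8} \left(-70\right) = -2 - \frac{35}{4} = - \frac{43}{4} \approx -10.75$)
$V = 20$ ($V = 2 - \frac{\left(-5 - 1\right) 6}{2} = 2 - \frac{\left(-6\right) 6}{2} = 2 - -18 = 2 + 18 = 20$)
$O{\left(l,T \right)} = l - 305 T$ ($O{\left(l,T \right)} = - 305 T + l = l - 305 T$)
$\frac{1}{O{\left(a,V \right)}} = \frac{1}{- \frac{43}{4} - 6100} = \frac{1}{- \frac{24443}{4}} = - \frac{4}{24443}$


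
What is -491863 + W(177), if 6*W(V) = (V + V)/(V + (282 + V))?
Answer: -312824809/636 ≈ -4.9186e+5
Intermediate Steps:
W(V) = V/(3*(282 + 2*V)) (W(V) = ((V + V)/(V + (282 + V)))/6 = ((2*V)/(282 + 2*V))/6 = (2*V/(282 + 2*V))/6 = V/(3*(282 + 2*V)))
-491863 + W(177) = -491863 + (1/6)*177/(141 + 177) = -491863 + (1/6)*177/318 = -491863 + (1/6)*177*(1/318) = -491863 + 59/636 = -312824809/636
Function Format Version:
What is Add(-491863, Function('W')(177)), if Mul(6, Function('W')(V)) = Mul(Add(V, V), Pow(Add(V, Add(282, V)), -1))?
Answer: Rational(-312824809, 636) ≈ -4.9186e+5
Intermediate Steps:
Function('W')(V) = Mul(Rational(1, 3), V, Pow(Add(282, Mul(2, V)), -1)) (Function('W')(V) = Mul(Rational(1, 6), Mul(Add(V, V), Pow(Add(V, Add(282, V)), -1))) = Mul(Rational(1, 6), Mul(Mul(2, V), Pow(Add(282, Mul(2, V)), -1))) = Mul(Rational(1, 6), Mul(2, V, Pow(Add(282, Mul(2, V)), -1))) = Mul(Rational(1, 3), V, Pow(Add(282, Mul(2, V)), -1)))
Add(-491863, Function('W')(177)) = Add(-491863, Mul(Rational(1, 6), 177, Pow(Add(141, 177), -1))) = Add(-491863, Mul(Rational(1, 6), 177, Pow(318, -1))) = Add(-491863, Mul(Rational(1, 6), 177, Rational(1, 318))) = Add(-491863, Rational(59, 636)) = Rational(-312824809, 636)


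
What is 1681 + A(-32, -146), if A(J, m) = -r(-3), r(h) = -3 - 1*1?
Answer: 1685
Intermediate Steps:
r(h) = -4 (r(h) = -3 - 1 = -4)
A(J, m) = 4 (A(J, m) = -1*(-4) = 4)
1681 + A(-32, -146) = 1681 + 4 = 1685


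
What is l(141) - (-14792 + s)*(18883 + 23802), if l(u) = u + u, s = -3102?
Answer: 763805672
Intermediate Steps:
l(u) = 2*u
l(141) - (-14792 + s)*(18883 + 23802) = 2*141 - (-14792 - 3102)*(18883 + 23802) = 282 - (-17894)*42685 = 282 - 1*(-763805390) = 282 + 763805390 = 763805672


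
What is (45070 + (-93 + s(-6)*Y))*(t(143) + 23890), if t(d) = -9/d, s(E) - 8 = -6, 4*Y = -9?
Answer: 307275595645/286 ≈ 1.0744e+9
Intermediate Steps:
Y = -9/4 (Y = (¼)*(-9) = -9/4 ≈ -2.2500)
s(E) = 2 (s(E) = 8 - 6 = 2)
(45070 + (-93 + s(-6)*Y))*(t(143) + 23890) = (45070 + (-93 + 2*(-9/4)))*(-9/143 + 23890) = (45070 + (-93 - 9/2))*(-9*1/143 + 23890) = (45070 - 195/2)*(-9/143 + 23890) = (89945/2)*(3416261/143) = 307275595645/286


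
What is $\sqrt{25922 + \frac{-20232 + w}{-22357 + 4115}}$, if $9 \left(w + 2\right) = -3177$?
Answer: $\frac{\sqrt{176050083838}}{2606} \approx 161.01$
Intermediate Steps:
$w = -355$ ($w = -2 + \frac{1}{9} \left(-3177\right) = -2 - 353 = -355$)
$\sqrt{25922 + \frac{-20232 + w}{-22357 + 4115}} = \sqrt{25922 + \frac{-20232 - 355}{-22357 + 4115}} = \sqrt{25922 - \frac{20587}{-18242}} = \sqrt{25922 - - \frac{2941}{2606}} = \sqrt{25922 + \frac{2941}{2606}} = \sqrt{\frac{67555673}{2606}} = \frac{\sqrt{176050083838}}{2606}$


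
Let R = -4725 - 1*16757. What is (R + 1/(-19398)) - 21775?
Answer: -839099287/19398 ≈ -43257.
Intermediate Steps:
R = -21482 (R = -4725 - 16757 = -21482)
(R + 1/(-19398)) - 21775 = (-21482 + 1/(-19398)) - 21775 = (-21482 - 1/19398) - 21775 = -416707837/19398 - 21775 = -839099287/19398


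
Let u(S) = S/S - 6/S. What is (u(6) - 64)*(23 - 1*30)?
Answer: 448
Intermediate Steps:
u(S) = 1 - 6/S
(u(6) - 64)*(23 - 1*30) = ((-6 + 6)/6 - 64)*(23 - 1*30) = ((⅙)*0 - 64)*(23 - 30) = (0 - 64)*(-7) = -64*(-7) = 448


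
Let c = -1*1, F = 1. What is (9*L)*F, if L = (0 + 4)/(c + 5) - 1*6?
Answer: -45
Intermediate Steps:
c = -1
L = -5 (L = (0 + 4)/(-1 + 5) - 1*6 = 4/4 - 6 = 4*(1/4) - 6 = 1 - 6 = -5)
(9*L)*F = (9*(-5))*1 = -45*1 = -45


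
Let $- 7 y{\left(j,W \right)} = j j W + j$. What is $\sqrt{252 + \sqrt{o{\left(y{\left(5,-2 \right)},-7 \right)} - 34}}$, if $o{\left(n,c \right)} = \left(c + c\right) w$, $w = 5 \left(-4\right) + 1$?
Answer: $\sqrt{252 + 2 \sqrt{58}} \approx 16.347$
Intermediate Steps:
$y{\left(j,W \right)} = - \frac{j}{7} - \frac{W j^{2}}{7}$ ($y{\left(j,W \right)} = - \frac{j j W + j}{7} = - \frac{j^{2} W + j}{7} = - \frac{W j^{2} + j}{7} = - \frac{j + W j^{2}}{7} = - \frac{j}{7} - \frac{W j^{2}}{7}$)
$w = -19$ ($w = -20 + 1 = -19$)
$o{\left(n,c \right)} = - 38 c$ ($o{\left(n,c \right)} = \left(c + c\right) \left(-19\right) = 2 c \left(-19\right) = - 38 c$)
$\sqrt{252 + \sqrt{o{\left(y{\left(5,-2 \right)},-7 \right)} - 34}} = \sqrt{252 + \sqrt{\left(-38\right) \left(-7\right) - 34}} = \sqrt{252 + \sqrt{266 - 34}} = \sqrt{252 + \sqrt{232}} = \sqrt{252 + 2 \sqrt{58}}$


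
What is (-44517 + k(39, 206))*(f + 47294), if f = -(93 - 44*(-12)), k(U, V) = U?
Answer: -2075921694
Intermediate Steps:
f = -621 (f = -(93 + 528) = -1*621 = -621)
(-44517 + k(39, 206))*(f + 47294) = (-44517 + 39)*(-621 + 47294) = -44478*46673 = -2075921694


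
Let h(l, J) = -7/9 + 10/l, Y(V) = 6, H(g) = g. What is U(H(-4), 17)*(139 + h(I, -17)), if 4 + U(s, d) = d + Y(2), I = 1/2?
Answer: 27056/9 ≈ 3006.2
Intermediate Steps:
I = ½ ≈ 0.50000
U(s, d) = 2 + d (U(s, d) = -4 + (d + 6) = -4 + (6 + d) = 2 + d)
h(l, J) = -7/9 + 10/l (h(l, J) = -7*⅑ + 10/l = -7/9 + 10/l)
U(H(-4), 17)*(139 + h(I, -17)) = (2 + 17)*(139 + (-7/9 + 10/(½))) = 19*(139 + (-7/9 + 10*2)) = 19*(139 + (-7/9 + 20)) = 19*(139 + 173/9) = 19*(1424/9) = 27056/9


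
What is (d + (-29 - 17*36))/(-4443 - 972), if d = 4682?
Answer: -1347/1805 ≈ -0.74626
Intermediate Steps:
(d + (-29 - 17*36))/(-4443 - 972) = (4682 + (-29 - 17*36))/(-4443 - 972) = (4682 + (-29 - 612))/(-5415) = (4682 - 641)*(-1/5415) = 4041*(-1/5415) = -1347/1805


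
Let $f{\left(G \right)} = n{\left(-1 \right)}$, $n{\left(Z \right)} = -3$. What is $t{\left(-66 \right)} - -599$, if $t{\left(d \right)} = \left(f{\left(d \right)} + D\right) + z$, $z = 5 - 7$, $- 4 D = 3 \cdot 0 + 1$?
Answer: $\frac{2375}{4} \approx 593.75$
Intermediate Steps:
$f{\left(G \right)} = -3$
$D = - \frac{1}{4}$ ($D = - \frac{3 \cdot 0 + 1}{4} = - \frac{0 + 1}{4} = \left(- \frac{1}{4}\right) 1 = - \frac{1}{4} \approx -0.25$)
$z = -2$
$t{\left(d \right)} = - \frac{21}{4}$ ($t{\left(d \right)} = \left(-3 - \frac{1}{4}\right) - 2 = - \frac{13}{4} - 2 = - \frac{21}{4}$)
$t{\left(-66 \right)} - -599 = - \frac{21}{4} - -599 = - \frac{21}{4} + 599 = \frac{2375}{4}$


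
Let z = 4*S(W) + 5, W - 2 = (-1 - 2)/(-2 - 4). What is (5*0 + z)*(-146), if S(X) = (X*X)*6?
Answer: -22630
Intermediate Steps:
W = 5/2 (W = 2 + (-1 - 2)/(-2 - 4) = 2 - 3/(-6) = 2 - 3*(-⅙) = 2 + ½ = 5/2 ≈ 2.5000)
S(X) = 6*X² (S(X) = X²*6 = 6*X²)
z = 155 (z = 4*(6*(5/2)²) + 5 = 4*(6*(25/4)) + 5 = 4*(75/2) + 5 = 150 + 5 = 155)
(5*0 + z)*(-146) = (5*0 + 155)*(-146) = (0 + 155)*(-146) = 155*(-146) = -22630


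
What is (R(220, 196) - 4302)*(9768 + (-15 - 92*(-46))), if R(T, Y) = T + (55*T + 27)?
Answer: 112509325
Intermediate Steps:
R(T, Y) = 27 + 56*T (R(T, Y) = T + (27 + 55*T) = 27 + 56*T)
(R(220, 196) - 4302)*(9768 + (-15 - 92*(-46))) = ((27 + 56*220) - 4302)*(9768 + (-15 - 92*(-46))) = ((27 + 12320) - 4302)*(9768 + (-15 + 4232)) = (12347 - 4302)*(9768 + 4217) = 8045*13985 = 112509325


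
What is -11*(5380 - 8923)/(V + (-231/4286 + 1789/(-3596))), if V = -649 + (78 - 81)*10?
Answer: -100111607948/1745592659 ≈ -57.351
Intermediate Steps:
V = -679 (V = -649 - 3*10 = -649 - 30 = -679)
-11*(5380 - 8923)/(V + (-231/4286 + 1789/(-3596))) = -11*(5380 - 8923)/(-679 + (-231/4286 + 1789/(-3596))) = -(-38973)/(-679 + (-231*1/4286 + 1789*(-1/3596))) = -(-38973)/(-679 + (-231/4286 - 1789/3596)) = -(-38973)/(-679 - 4249165/7706228) = -(-38973)/(-5236777977/7706228) = -(-38973)*(-7706228)/5236777977 = -11*9101055268/1745592659 = -100111607948/1745592659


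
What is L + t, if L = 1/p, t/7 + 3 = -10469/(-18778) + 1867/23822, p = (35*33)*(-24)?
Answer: -51301256151419/3099993545880 ≈ -16.549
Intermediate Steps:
p = -27720 (p = 1155*(-24) = -27720)
t = -1850690632/111832379 (t = -21 + 7*(-10469/(-18778) + 1867/23822) = -21 + 7*(-10469*(-1/18778) + 1867*(1/23822)) = -21 + 7*(10469/18778 + 1867/23822) = -21 + 7*(71112761/111832379) = -21 + 497789327/111832379 = -1850690632/111832379 ≈ -16.549)
L = -1/27720 (L = 1/(-27720) = -1/27720 ≈ -3.6075e-5)
L + t = -1/27720 - 1850690632/111832379 = -51301256151419/3099993545880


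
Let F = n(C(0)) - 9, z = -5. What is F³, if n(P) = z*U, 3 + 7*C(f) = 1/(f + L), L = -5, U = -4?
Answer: 1331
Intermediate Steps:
C(f) = -3/7 + 1/(7*(-5 + f)) (C(f) = -3/7 + 1/(7*(f - 5)) = -3/7 + 1/(7*(-5 + f)))
n(P) = 20 (n(P) = -5*(-4) = 20)
F = 11 (F = 20 - 9 = 11)
F³ = 11³ = 1331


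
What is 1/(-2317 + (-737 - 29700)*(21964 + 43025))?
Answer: -1/1978072510 ≈ -5.0554e-10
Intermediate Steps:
1/(-2317 + (-737 - 29700)*(21964 + 43025)) = 1/(-2317 - 30437*64989) = 1/(-2317 - 1978070193) = 1/(-1978072510) = -1/1978072510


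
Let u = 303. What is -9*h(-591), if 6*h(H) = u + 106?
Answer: -1227/2 ≈ -613.50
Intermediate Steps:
h(H) = 409/6 (h(H) = (303 + 106)/6 = (1/6)*409 = 409/6)
-9*h(-591) = -9*409/6 = -1227/2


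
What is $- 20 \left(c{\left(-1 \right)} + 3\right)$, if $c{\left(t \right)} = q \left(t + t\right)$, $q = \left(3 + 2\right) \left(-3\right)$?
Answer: $-660$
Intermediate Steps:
$q = -15$ ($q = 5 \left(-3\right) = -15$)
$c{\left(t \right)} = - 30 t$ ($c{\left(t \right)} = - 15 \left(t + t\right) = - 15 \cdot 2 t = - 30 t$)
$- 20 \left(c{\left(-1 \right)} + 3\right) = - 20 \left(\left(-30\right) \left(-1\right) + 3\right) = - 20 \left(30 + 3\right) = \left(-20\right) 33 = -660$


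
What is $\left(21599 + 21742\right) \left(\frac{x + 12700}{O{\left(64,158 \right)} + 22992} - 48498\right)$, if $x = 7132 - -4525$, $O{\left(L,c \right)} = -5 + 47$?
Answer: $- \frac{16138434173025}{7678} \approx -2.1019 \cdot 10^{9}$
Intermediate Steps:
$O{\left(L,c \right)} = 42$
$x = 11657$ ($x = 7132 + 4525 = 11657$)
$\left(21599 + 21742\right) \left(\frac{x + 12700}{O{\left(64,158 \right)} + 22992} - 48498\right) = \left(21599 + 21742\right) \left(\frac{11657 + 12700}{42 + 22992} - 48498\right) = 43341 \left(\frac{24357}{23034} - 48498\right) = 43341 \left(24357 \cdot \frac{1}{23034} - 48498\right) = 43341 \left(\frac{8119}{7678} - 48498\right) = 43341 \left(- \frac{372359525}{7678}\right) = - \frac{16138434173025}{7678}$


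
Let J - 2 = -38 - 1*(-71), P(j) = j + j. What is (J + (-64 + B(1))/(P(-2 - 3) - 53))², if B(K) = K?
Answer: 1296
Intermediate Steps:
P(j) = 2*j
J = 35 (J = 2 + (-38 - 1*(-71)) = 2 + (-38 + 71) = 2 + 33 = 35)
(J + (-64 + B(1))/(P(-2 - 3) - 53))² = (35 + (-64 + 1)/(2*(-2 - 3) - 53))² = (35 - 63/(2*(-5) - 53))² = (35 - 63/(-10 - 53))² = (35 - 63/(-63))² = (35 - 63*(-1/63))² = (35 + 1)² = 36² = 1296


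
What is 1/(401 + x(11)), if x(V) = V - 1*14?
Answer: 1/398 ≈ 0.0025126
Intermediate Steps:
x(V) = -14 + V (x(V) = V - 14 = -14 + V)
1/(401 + x(11)) = 1/(401 + (-14 + 11)) = 1/(401 - 3) = 1/398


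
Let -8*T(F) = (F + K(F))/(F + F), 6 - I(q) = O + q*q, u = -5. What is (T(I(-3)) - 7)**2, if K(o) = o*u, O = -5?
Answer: 729/16 ≈ 45.563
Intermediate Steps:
K(o) = -5*o (K(o) = o*(-5) = -5*o)
I(q) = 11 - q**2 (I(q) = 6 - (-5 + q*q) = 6 - (-5 + q**2) = 6 + (5 - q**2) = 11 - q**2)
T(F) = 1/4 (T(F) = -(F - 5*F)/(8*(F + F)) = -(-4*F)/(8*(2*F)) = -(-4*F)*1/(2*F)/8 = -1/8*(-2) = 1/4)
(T(I(-3)) - 7)**2 = (1/4 - 7)**2 = (-27/4)**2 = 729/16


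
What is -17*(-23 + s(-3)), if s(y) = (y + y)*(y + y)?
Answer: -221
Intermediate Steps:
s(y) = 4*y**2 (s(y) = (2*y)*(2*y) = 4*y**2)
-17*(-23 + s(-3)) = -17*(-23 + 4*(-3)**2) = -17*(-23 + 4*9) = -17*(-23 + 36) = -17*13 = -221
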